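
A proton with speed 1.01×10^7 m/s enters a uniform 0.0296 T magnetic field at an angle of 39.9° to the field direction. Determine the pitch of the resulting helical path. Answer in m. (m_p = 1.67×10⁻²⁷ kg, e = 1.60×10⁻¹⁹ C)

pitch ≈ 17.2 m

The velocity component along B is v∥ = v cos39.9° = 7.75×10^6 m/s.
The cyclotron period T = 2πm/(qB) = 2.22×10^-6 s is set by m, q, B alone.
Pitch = v∥·T = (7.75×10^6)(2.22×10^-6) = 17.2 m.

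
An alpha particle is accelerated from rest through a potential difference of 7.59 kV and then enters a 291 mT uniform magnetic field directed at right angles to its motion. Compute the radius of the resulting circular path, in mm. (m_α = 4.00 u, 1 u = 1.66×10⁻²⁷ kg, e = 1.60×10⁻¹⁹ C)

The kinetic energy gained is K = qV = (2×1.60×10^-19)(7590) = 2.43×10^-15 J.
v = √(2K/m) = 8.55×10^5 m/s.
r = mv/(qB) = (6.64×10^-27)(8.55×10^5) / [(2×1.60×10^-19)(0.291)] = 0.0610 m.

r ≈ 61.0 mm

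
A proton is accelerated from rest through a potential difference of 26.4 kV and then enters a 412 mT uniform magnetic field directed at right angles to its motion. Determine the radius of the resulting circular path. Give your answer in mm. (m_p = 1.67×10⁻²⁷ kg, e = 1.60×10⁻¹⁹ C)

r ≈ 57.0 mm

The kinetic energy gained is K = qV = (1×1.60×10^-19)(2.64×10^4) = 4.22×10^-15 J.
v = √(2K/m) = 2.25×10^6 m/s.
r = mv/(qB) = (1.67×10^-27)(2.25×10^6) / [(1×1.60×10^-19)(0.412)] = 0.0570 m.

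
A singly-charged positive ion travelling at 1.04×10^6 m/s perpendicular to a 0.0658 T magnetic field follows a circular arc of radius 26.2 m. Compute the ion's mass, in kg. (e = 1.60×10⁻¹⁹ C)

m ≈ 2.65×10^-25 kg

qvB = mv²/r ⇒ m = qBr/v.
m = (1×1.60×10^-19)(0.0658)(26.2) / (1.04×10^6) = 2.65×10^-25 kg.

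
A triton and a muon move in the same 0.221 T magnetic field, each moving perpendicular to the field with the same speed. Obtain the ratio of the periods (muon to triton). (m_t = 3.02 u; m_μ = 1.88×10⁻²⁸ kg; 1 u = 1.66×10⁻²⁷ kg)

ratio ≈ 0.0375

T = 2πm/(qB) is independent of speed, so T₂/T₁ = (m₂/q₂)/(m₁/q₁).
T_{muon}/T_{triton} = (1.88×10^-28/1e) / (5.01×10^-27/1e) = 0.0375.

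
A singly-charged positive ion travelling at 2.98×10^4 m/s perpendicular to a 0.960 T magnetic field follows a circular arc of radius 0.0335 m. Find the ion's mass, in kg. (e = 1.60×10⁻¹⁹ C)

qvB = mv²/r ⇒ m = qBr/v.
m = (1×1.60×10^-19)(0.960)(0.0335) / (2.98×10^4) = 1.73×10^-25 kg.

m ≈ 1.73×10^-25 kg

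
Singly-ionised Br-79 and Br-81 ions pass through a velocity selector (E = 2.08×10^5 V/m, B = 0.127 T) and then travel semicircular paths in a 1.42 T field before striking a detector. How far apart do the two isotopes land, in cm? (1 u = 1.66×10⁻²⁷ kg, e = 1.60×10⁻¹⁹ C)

Δd ≈ 4.79 cm

Both emerge at v = E/B₁ = 1.64×10^6 m/s.
r = mv/(qB₂), so r₁ = 0.9453 m and r₂ = 0.9693 m, giving Δr = 0.0239 m.
After a semicircle each ion lands a diameter 2r from the entry slit, so the separation is 2Δr = 0.0479 m.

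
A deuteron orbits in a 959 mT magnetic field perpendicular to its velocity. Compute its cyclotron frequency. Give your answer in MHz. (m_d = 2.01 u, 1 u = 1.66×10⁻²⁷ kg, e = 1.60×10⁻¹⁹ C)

f = qB/(2πm) = (1×1.60×10^-19)(0.959) / [2π(3.34×10^-27)] = 7.32×10^6 Hz.

f ≈ 7.32 MHz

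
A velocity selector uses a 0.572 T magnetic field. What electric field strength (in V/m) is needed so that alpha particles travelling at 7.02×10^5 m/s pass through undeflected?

qE = qvB ⇒ E = vB = (7.02×10^5)(0.572) = 4.02×10^5 V/m.

E ≈ 4.02×10^5 V/m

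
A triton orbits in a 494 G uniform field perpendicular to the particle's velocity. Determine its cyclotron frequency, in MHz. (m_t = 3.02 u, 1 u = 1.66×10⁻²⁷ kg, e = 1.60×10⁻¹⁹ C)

f ≈ 0.251 MHz

f = qB/(2πm) = (1×1.60×10^-19)(0.0494) / [2π(5.01×10^-27)] = 2.51×10^5 Hz.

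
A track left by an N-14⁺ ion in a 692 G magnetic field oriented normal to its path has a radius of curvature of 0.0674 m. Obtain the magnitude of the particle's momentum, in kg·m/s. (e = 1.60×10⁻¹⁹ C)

p ≈ 7.46×10^-22 kg·m/s

Since qvB = mv²/r, the momentum p = mv = qBr.
p = (1×1.60×10^-19)(0.0692)(0.0674) = 7.46×10^-22 kg·m/s.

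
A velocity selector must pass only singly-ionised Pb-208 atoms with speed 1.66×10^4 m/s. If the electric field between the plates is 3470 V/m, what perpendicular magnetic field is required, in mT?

B ≈ 209 mT

qE = qvB ⇒ B = E/v = (3470) / (1.66×10^4) = 0.209 T.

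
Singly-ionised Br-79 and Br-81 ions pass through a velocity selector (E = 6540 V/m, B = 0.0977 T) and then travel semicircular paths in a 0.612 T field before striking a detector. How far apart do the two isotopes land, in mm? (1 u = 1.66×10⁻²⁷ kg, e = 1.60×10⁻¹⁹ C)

Both emerge at v = E/B₁ = 6.69×10^4 m/s.
r = mv/(qB₂), so r₁ = 0.08965 m and r₂ = 0.09192 m, giving Δr = 2.27×10^-3 m.
After a semicircle each ion lands a diameter 2r from the entry slit, so the separation is 2Δr = 4.54×10^-3 m.

Δd ≈ 4.54 mm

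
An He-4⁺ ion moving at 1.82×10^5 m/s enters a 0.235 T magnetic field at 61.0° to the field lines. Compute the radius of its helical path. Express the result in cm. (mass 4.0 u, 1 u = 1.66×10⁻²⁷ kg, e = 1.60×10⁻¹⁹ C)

Only the perpendicular component v⊥ = v sin61.0° = 1.59×10^5 m/s is bent by the field.
r = m v⊥ /(qB) = (6.64×10^-27)(1.59×10^5) / [(1×1.60×10^-19)(0.235)] = 0.0281 m.

r ≈ 2.81 cm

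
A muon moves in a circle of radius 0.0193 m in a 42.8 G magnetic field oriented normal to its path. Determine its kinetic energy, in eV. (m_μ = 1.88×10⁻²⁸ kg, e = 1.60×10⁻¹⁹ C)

v = qBr/m = (1×1.60×10^-19)(4.28×10^-3)(0.0193) / (1.88×10^-28) = 7.03×10^4 m/s.
K = ½mv² = 0.5·(1.88×10^-28)·(7.03×10^4)² = 4.65×10^-19 J = 2.90 eV.

K ≈ 2.90 eV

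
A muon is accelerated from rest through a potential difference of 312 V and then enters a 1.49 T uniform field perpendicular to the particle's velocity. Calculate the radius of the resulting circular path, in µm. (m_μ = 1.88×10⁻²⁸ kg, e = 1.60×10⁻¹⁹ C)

r ≈ 575 µm

The kinetic energy gained is K = qV = (1×1.60×10^-19)(312) = 4.99×10^-17 J.
v = √(2K/m) = 7.29×10^5 m/s.
r = mv/(qB) = (1.88×10^-28)(7.29×10^5) / [(1×1.60×10^-19)(1.49)] = 5.75×10^-4 m.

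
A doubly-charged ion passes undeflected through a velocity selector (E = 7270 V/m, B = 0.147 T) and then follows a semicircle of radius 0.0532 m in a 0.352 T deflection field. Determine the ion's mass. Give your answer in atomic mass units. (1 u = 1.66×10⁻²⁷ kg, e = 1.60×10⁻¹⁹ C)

v = E/B₁ = 4.95×10^4 m/s.
From r = mv/(qB₂), m = qB₂r/v = (2×1.60×10^-19)(0.352)(0.0532) / (4.95×10^4) = 1.21×10^-25 kg.
In atomic mass units: m = 1.21×10^-25 / 1.66×10^-27 = 73.0 u.

m ≈ 73.0 u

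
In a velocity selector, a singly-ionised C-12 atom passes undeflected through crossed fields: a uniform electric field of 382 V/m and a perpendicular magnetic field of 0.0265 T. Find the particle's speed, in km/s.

v ≈ 14.4 km/s

For zero net force, qE = qvB, so v = E/B.
v = (382) / (0.0265) = 1.44×10^4 m/s.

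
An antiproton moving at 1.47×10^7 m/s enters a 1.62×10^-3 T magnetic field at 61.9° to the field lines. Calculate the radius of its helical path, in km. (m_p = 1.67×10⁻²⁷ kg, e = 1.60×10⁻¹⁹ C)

r ≈ 0.0835 km

Only the perpendicular component v⊥ = v sin61.9° = 1.30×10^7 m/s is bent by the field.
r = m v⊥ /(qB) = (1.67×10^-27)(1.30×10^7) / [(1×1.60×10^-19)(1.62×10^-3)] = 83.5 m.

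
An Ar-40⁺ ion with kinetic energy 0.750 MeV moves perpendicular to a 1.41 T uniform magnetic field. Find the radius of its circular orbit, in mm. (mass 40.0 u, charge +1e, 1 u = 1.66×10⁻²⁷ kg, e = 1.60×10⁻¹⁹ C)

Convert the energy: K = 0.750 MeV = 1.20×10^-13 J.
v = √(2K/m) = √(2·1.20×10^-13/6.64×10^-26) = 1.90×10^6 m/s.
r = mv/(qB) = (6.64×10^-26)(1.90×10^6) / [(1×1.60×10^-19)(1.41)] = 0.560 m.

r ≈ 560 mm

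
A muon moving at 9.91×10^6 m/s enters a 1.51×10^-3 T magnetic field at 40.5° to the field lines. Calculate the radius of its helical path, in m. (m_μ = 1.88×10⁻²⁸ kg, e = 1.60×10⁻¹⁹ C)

r ≈ 5.01 m

Only the perpendicular component v⊥ = v sin40.5° = 6.44×10^6 m/s is bent by the field.
r = m v⊥ /(qB) = (1.88×10^-28)(6.44×10^6) / [(1×1.60×10^-19)(1.51×10^-3)] = 5.01 m.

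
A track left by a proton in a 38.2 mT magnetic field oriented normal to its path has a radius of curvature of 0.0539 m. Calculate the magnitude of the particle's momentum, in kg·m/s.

p ≈ 3.29×10^-22 kg·m/s

Since qvB = mv²/r, the momentum p = mv = qBr.
p = (1×1.60×10^-19)(0.0382)(0.0539) = 3.29×10^-22 kg·m/s.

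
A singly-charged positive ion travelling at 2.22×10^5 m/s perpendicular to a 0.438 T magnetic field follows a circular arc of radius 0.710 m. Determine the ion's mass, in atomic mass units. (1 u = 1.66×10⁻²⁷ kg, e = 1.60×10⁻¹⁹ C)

qvB = mv²/r ⇒ m = qBr/v.
m = (1×1.60×10^-19)(0.438)(0.710) / (2.22×10^5) = 2.24×10^-25 kg = 135 u.

m ≈ 135 u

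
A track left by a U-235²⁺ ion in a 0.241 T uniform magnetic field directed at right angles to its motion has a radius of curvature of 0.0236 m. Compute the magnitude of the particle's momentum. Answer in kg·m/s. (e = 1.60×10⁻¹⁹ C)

Since qvB = mv²/r, the momentum p = mv = qBr.
p = (2×1.60×10^-19)(0.241)(0.0236) = 1.82×10^-21 kg·m/s.

p ≈ 1.82×10^-21 kg·m/s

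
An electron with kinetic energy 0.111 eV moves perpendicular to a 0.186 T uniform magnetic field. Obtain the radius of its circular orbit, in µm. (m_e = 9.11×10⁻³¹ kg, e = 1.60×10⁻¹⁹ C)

r ≈ 6.04 µm

Convert the energy: K = 0.111 eV = 1.78×10^-20 J.
v = √(2K/m) = √(2·1.78×10^-20/9.11×10^-31) = 1.97×10^5 m/s.
r = mv/(qB) = (9.11×10^-31)(1.97×10^5) / [(1×1.60×10^-19)(0.186)] = 6.04×10^-6 m.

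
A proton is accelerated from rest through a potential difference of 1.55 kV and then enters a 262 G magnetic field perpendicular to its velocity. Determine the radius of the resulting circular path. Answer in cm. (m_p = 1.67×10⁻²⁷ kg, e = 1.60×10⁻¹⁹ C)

The kinetic energy gained is K = qV = (1×1.60×10^-19)(1550) = 2.48×10^-16 J.
v = √(2K/m) = 5.45×10^5 m/s.
r = mv/(qB) = (1.67×10^-27)(5.45×10^5) / [(1×1.60×10^-19)(0.0262)] = 0.217 m.

r ≈ 21.7 cm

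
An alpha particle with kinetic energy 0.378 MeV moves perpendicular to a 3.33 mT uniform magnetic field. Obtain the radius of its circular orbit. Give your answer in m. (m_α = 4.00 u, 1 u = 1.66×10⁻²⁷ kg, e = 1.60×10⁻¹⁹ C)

Convert the energy: K = 0.378 MeV = 6.05×10^-14 J.
v = √(2K/m) = √(2·6.05×10^-14/6.64×10^-27) = 4.27×10^6 m/s.
r = mv/(qB) = (6.64×10^-27)(4.27×10^6) / [(2×1.60×10^-19)(3.33×10^-3)] = 26.6 m.

r ≈ 26.6 m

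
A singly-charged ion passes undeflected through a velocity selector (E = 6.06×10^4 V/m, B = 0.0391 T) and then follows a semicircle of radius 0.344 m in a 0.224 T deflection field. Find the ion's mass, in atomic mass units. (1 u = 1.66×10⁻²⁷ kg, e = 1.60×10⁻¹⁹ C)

v = E/B₁ = 1.55×10^6 m/s.
From r = mv/(qB₂), m = qB₂r/v = (1×1.60×10^-19)(0.224)(0.344) / (1.55×10^6) = 7.95×10^-27 kg.
In atomic mass units: m = 7.95×10^-27 / 1.66×10^-27 = 4.79 u.

m ≈ 4.79 u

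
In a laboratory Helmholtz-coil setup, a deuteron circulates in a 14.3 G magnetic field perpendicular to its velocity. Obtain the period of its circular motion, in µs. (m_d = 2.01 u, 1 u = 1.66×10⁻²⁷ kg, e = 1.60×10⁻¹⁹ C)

The cyclotron period is independent of speed: T = 2πm/(qB).
T = 2π(3.34×10^-27) / [(1×1.60×10^-19)(1.43×10^-3)] = 9.16×10^-5 s.

T ≈ 91.6 µs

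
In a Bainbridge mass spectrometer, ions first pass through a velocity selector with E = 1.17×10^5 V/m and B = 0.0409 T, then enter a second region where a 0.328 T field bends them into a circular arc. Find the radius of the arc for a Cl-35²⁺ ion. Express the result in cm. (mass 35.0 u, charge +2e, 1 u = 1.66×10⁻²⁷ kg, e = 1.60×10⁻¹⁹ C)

The selector passes v = E/B = 1.17×10^5/0.0409 = 2.86×10^6 m/s.
In the deflection region, r = mv/(qB₂) = (5.81×10^-26)(2.86×10^6) / [(2×1.60×10^-19)(0.328)] = 1.58 m.

r ≈ 158 cm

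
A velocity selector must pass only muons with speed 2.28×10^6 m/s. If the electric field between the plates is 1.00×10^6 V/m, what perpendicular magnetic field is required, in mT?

qE = qvB ⇒ B = E/v = (1.00×10^6) / (2.28×10^6) = 0.439 T.

B ≈ 439 mT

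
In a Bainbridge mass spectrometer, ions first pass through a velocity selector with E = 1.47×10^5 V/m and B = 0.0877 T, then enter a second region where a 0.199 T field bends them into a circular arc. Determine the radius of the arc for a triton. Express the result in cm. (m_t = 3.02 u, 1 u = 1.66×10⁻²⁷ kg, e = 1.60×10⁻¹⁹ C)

The selector passes v = E/B = 1.47×10^5/0.0877 = 1.68×10^6 m/s.
In the deflection region, r = mv/(qB₂) = (5.01×10^-27)(1.68×10^6) / [(1×1.60×10^-19)(0.199)] = 0.264 m.

r ≈ 26.4 cm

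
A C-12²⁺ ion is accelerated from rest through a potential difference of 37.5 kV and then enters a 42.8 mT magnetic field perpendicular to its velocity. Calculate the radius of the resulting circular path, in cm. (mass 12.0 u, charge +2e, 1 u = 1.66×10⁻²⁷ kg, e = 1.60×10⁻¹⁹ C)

The kinetic energy gained is K = qV = (2×1.60×10^-19)(3.75×10^4) = 1.20×10^-14 J.
v = √(2K/m) = 1.10×10^6 m/s.
r = mv/(qB) = (1.99×10^-26)(1.10×10^6) / [(2×1.60×10^-19)(0.0428)] = 1.60 m.

r ≈ 160 cm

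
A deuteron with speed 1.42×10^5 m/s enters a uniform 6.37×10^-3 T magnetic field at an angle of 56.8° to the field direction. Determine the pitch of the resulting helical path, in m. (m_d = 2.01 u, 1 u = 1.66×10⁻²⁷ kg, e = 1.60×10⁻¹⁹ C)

The velocity component along B is v∥ = v cos56.8° = 7.78×10^4 m/s.
The cyclotron period T = 2πm/(qB) = 2.06×10^-5 s is set by m, q, B alone.
Pitch = v∥·T = (7.78×10^4)(2.06×10^-5) = 1.60 m.

pitch ≈ 1.60 m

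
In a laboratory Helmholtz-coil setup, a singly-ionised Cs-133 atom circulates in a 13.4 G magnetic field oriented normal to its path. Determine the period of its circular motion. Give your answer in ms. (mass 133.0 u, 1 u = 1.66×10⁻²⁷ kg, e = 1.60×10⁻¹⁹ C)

The cyclotron period is independent of speed: T = 2πm/(qB).
T = 2π(2.21×10^-25) / [(1×1.60×10^-19)(1.34×10^-3)] = 6.47×10^-3 s.

T ≈ 6.47 ms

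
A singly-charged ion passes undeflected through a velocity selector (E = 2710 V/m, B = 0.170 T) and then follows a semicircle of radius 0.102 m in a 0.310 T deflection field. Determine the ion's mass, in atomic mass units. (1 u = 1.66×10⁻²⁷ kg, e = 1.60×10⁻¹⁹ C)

v = E/B₁ = 1.59×10^4 m/s.
From r = mv/(qB₂), m = qB₂r/v = (1×1.60×10^-19)(0.310)(0.102) / (1.59×10^4) = 3.17×10^-25 kg.
In atomic mass units: m = 3.17×10^-25 / 1.66×10^-27 = 191 u.

m ≈ 191 u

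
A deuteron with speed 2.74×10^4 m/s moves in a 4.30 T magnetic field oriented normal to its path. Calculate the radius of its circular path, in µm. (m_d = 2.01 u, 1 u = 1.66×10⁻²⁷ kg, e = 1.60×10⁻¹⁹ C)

The magnetic force provides the centripetal force: qvB = mv²/r, so r = mv/(qB).
r = (3.34×10^-27 kg)(2.74×10^4 m/s) / [(1×1.60×10^-19 C)(4.30 T)] = 1.33×10^-4 m.

r ≈ 133 µm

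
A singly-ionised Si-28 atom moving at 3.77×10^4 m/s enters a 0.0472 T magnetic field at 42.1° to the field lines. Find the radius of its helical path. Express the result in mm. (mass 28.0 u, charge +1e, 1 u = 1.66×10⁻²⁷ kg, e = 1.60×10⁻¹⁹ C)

r ≈ 156 mm

Only the perpendicular component v⊥ = v sin42.1° = 2.53×10^4 m/s is bent by the field.
r = m v⊥ /(qB) = (4.65×10^-26)(2.53×10^4) / [(1×1.60×10^-19)(0.0472)] = 0.156 m.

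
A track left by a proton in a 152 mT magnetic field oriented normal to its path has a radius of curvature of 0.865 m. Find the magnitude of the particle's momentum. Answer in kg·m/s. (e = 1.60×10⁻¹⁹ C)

Since qvB = mv²/r, the momentum p = mv = qBr.
p = (1×1.60×10^-19)(0.152)(0.865) = 2.10×10^-20 kg·m/s.

p ≈ 2.10×10^-20 kg·m/s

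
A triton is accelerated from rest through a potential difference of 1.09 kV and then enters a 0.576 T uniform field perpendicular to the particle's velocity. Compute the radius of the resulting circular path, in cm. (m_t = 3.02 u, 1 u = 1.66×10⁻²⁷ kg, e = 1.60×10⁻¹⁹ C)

r ≈ 1.43 cm

The kinetic energy gained is K = qV = (1×1.60×10^-19)(1090) = 1.74×10^-16 J.
v = √(2K/m) = 2.64×10^5 m/s.
r = mv/(qB) = (5.01×10^-27)(2.64×10^5) / [(1×1.60×10^-19)(0.576)] = 0.0143 m.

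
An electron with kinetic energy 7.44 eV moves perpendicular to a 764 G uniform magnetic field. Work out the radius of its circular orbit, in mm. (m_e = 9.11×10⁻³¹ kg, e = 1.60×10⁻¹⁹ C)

r ≈ 0.120 mm

Convert the energy: K = 7.44 eV = 1.19×10^-18 J.
v = √(2K/m) = √(2·1.19×10^-18/9.11×10^-31) = 1.62×10^6 m/s.
r = mv/(qB) = (9.11×10^-31)(1.62×10^6) / [(1×1.60×10^-19)(0.0764)] = 1.20×10^-4 m.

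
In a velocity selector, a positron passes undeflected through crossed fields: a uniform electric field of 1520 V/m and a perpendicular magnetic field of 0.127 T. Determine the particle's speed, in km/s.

v ≈ 12.0 km/s

For zero net force, qE = qvB, so v = E/B.
v = (1520) / (0.127) = 1.20×10^4 m/s.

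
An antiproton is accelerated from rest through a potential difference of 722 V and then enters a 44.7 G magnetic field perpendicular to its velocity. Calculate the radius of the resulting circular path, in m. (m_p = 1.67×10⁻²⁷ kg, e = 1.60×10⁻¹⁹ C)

The kinetic energy gained is K = qV = (1×1.60×10^-19)(722) = 1.16×10^-16 J.
v = √(2K/m) = 3.72×10^5 m/s.
r = mv/(qB) = (1.67×10^-27)(3.72×10^5) / [(1×1.60×10^-19)(4.47×10^-3)] = 0.869 m.

r ≈ 0.869 m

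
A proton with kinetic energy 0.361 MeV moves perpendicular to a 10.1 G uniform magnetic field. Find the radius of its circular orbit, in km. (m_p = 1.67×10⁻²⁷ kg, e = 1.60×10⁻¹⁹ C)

r ≈ 0.0859 km

Convert the energy: K = 0.361 MeV = 5.78×10^-14 J.
v = √(2K/m) = √(2·5.78×10^-14/1.67×10^-27) = 8.32×10^6 m/s.
r = mv/(qB) = (1.67×10^-27)(8.32×10^6) / [(1×1.60×10^-19)(1.01×10^-3)] = 85.9 m.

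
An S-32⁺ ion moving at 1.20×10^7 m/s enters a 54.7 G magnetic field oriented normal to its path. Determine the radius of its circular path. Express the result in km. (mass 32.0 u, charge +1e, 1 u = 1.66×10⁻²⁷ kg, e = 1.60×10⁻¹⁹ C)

The magnetic force provides the centripetal force: qvB = mv²/r, so r = mv/(qB).
r = (5.31×10^-26 kg)(1.20×10^7 m/s) / [(1×1.60×10^-19 C)(5.47×10^-3 T)] = 728 m.

r ≈ 0.728 km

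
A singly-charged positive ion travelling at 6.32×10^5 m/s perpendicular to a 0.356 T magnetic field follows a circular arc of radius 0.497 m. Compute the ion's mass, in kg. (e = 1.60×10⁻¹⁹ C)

m ≈ 4.48×10^-26 kg

qvB = mv²/r ⇒ m = qBr/v.
m = (1×1.60×10^-19)(0.356)(0.497) / (6.32×10^5) = 4.48×10^-26 kg.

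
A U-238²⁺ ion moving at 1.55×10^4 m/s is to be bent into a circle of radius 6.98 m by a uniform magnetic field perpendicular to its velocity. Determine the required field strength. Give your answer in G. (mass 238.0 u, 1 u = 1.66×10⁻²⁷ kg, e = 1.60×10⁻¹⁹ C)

B ≈ 27.4 G

qvB = mv²/r gives B = mv/(qr).
B = (3.95×10^-25)(1.55×10^4) / [(2×1.60×10^-19)(6.98)] = 2.74×10^-3 T.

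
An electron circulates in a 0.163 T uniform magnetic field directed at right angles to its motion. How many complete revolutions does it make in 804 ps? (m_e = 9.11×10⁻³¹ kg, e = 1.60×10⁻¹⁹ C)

N = 3

T = 2πm/(qB) = 2π(9.11×10^-31) / [(1×1.60×10^-19)(0.163)] = 2.1948×10^-10 s.
N = t/T = 8.04×10^-10 / 2.1948×10^-10 ≈ 3.66, so 3 complete revolutions.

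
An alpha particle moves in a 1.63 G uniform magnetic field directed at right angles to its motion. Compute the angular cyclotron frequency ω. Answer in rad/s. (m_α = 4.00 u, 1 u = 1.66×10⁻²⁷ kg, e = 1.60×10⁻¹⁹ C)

ω ≈ 7860 rad/s

ω = qB/m = (2×1.60×10^-19)(1.63×10^-4) / (6.64×10^-27) = 7860 rad/s.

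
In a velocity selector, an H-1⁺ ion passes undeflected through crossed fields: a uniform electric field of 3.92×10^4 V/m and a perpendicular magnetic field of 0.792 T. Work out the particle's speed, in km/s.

v ≈ 49.5 km/s

For zero net force, qE = qvB, so v = E/B.
v = (3.92×10^4) / (0.792) = 4.95×10^4 m/s.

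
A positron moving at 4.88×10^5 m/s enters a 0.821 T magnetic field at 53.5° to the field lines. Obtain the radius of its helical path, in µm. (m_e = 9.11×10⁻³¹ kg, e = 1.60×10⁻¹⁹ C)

Only the perpendicular component v⊥ = v sin53.5° = 3.92×10^5 m/s is bent by the field.
r = m v⊥ /(qB) = (9.11×10^-31)(3.92×10^5) / [(1×1.60×10^-19)(0.821)] = 2.72×10^-6 m.

r ≈ 2.72 µm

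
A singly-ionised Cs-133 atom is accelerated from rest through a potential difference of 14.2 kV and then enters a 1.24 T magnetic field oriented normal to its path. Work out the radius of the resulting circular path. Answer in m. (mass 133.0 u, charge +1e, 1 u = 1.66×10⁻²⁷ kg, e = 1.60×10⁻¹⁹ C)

r ≈ 0.160 m

The kinetic energy gained is K = qV = (1×1.60×10^-19)(1.42×10^4) = 2.27×10^-15 J.
v = √(2K/m) = 1.43×10^5 m/s.
r = mv/(qB) = (2.21×10^-25)(1.43×10^5) / [(1×1.60×10^-19)(1.24)] = 0.160 m.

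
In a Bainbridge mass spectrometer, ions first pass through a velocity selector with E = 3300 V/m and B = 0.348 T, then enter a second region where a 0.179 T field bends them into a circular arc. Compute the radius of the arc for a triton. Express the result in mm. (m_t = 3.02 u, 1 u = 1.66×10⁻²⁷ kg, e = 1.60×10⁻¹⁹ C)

The selector passes v = E/B = 3300/0.348 = 9480 m/s.
In the deflection region, r = mv/(qB₂) = (5.01×10^-27)(9480) / [(1×1.60×10^-19)(0.179)] = 1.66×10^-3 m.

r ≈ 1.66 mm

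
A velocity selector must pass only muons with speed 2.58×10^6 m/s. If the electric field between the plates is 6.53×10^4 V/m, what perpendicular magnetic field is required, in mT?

qE = qvB ⇒ B = E/v = (6.53×10^4) / (2.58×10^6) = 0.0253 T.

B ≈ 25.3 mT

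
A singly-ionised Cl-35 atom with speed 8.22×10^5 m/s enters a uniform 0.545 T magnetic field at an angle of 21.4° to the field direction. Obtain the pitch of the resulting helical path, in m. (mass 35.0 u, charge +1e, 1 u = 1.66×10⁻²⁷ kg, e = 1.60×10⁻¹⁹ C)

The velocity component along B is v∥ = v cos21.4° = 7.65×10^5 m/s.
The cyclotron period T = 2πm/(qB) = 4.19×10^-6 s is set by m, q, B alone.
Pitch = v∥·T = (7.65×10^5)(4.19×10^-6) = 3.20 m.

pitch ≈ 3.20 m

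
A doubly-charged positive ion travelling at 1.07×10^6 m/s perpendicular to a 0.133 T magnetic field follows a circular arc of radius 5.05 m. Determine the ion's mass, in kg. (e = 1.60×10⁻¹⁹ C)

m ≈ 2.01×10^-25 kg

qvB = mv²/r ⇒ m = qBr/v.
m = (2×1.60×10^-19)(0.133)(5.05) / (1.07×10^6) = 2.01×10^-25 kg.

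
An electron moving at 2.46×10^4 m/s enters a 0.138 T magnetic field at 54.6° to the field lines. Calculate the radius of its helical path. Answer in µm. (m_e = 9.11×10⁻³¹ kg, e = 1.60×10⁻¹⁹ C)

r ≈ 0.827 µm

Only the perpendicular component v⊥ = v sin54.6° = 2.01×10^4 m/s is bent by the field.
r = m v⊥ /(qB) = (9.11×10^-31)(2.01×10^4) / [(1×1.60×10^-19)(0.138)] = 8.27×10^-7 m.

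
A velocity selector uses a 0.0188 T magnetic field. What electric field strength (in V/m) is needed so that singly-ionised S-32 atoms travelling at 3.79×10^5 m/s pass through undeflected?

qE = qvB ⇒ E = vB = (3.79×10^5)(0.0188) = 7130 V/m.

E ≈ 7130 V/m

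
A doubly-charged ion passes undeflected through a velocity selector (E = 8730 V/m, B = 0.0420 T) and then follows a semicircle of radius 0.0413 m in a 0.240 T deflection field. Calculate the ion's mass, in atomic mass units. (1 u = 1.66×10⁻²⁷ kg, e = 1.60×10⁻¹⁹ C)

m ≈ 9.19 u

v = E/B₁ = 2.08×10^5 m/s.
From r = mv/(qB₂), m = qB₂r/v = (2×1.60×10^-19)(0.240)(0.0413) / (2.08×10^5) = 1.53×10^-26 kg.
In atomic mass units: m = 1.53×10^-26 / 1.66×10^-27 = 9.19 u.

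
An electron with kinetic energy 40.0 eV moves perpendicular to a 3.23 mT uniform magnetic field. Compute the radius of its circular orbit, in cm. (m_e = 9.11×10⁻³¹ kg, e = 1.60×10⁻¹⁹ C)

Convert the energy: K = 40.0 eV = 6.40×10^-18 J.
v = √(2K/m) = √(2·6.40×10^-18/9.11×10^-31) = 3.75×10^6 m/s.
r = mv/(qB) = (9.11×10^-31)(3.75×10^6) / [(1×1.60×10^-19)(3.23×10^-3)] = 6.61×10^-3 m.

r ≈ 0.661 cm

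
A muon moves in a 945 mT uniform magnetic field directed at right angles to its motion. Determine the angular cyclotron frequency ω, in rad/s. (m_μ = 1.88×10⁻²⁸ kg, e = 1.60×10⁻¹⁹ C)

ω ≈ 8.04×10^8 rad/s

ω = qB/m = (1×1.60×10^-19)(0.945) / (1.88×10^-28) = 8.04×10^8 rad/s.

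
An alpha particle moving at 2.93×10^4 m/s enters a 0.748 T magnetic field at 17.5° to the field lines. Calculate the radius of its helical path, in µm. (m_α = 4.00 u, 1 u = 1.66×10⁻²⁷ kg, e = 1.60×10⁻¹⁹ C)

Only the perpendicular component v⊥ = v sin17.5° = 8810 m/s is bent by the field.
r = m v⊥ /(qB) = (6.64×10^-27)(8810) / [(2×1.60×10^-19)(0.748)] = 2.44×10^-4 m.

r ≈ 244 µm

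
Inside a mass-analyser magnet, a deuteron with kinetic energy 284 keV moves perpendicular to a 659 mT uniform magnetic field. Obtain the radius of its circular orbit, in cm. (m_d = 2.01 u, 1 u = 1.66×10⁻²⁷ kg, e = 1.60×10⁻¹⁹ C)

r ≈ 16.5 cm

Convert the energy: K = 284 keV = 4.54×10^-14 J.
v = √(2K/m) = √(2·4.54×10^-14/3.34×10^-27) = 5.22×10^6 m/s.
r = mv/(qB) = (3.34×10^-27)(5.22×10^6) / [(1×1.60×10^-19)(0.659)] = 0.165 m.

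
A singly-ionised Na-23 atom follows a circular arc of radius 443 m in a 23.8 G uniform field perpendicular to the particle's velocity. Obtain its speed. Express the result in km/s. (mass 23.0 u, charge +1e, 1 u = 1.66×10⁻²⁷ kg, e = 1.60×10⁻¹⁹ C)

v ≈ 4420 km/s

From qvB = mv²/r, v = qBr/m.
v = (1×1.60×10^-19)(2.38×10^-3)(443) / (3.82×10^-26) = 4.42×10^6 m/s.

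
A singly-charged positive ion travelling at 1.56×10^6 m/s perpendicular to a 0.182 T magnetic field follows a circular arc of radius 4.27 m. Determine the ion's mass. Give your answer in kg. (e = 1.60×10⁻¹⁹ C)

m ≈ 7.97×10^-26 kg

qvB = mv²/r ⇒ m = qBr/v.
m = (1×1.60×10^-19)(0.182)(4.27) / (1.56×10^6) = 7.97×10^-26 kg.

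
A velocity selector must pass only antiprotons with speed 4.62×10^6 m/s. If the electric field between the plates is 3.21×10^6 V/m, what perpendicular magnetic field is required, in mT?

B ≈ 695 mT

qE = qvB ⇒ B = E/v = (3.21×10^6) / (4.62×10^6) = 0.695 T.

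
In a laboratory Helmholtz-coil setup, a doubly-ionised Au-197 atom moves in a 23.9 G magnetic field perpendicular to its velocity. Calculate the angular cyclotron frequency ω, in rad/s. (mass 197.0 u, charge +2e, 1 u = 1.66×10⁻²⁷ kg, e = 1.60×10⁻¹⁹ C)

ω ≈ 2340 rad/s

ω = qB/m = (2×1.60×10^-19)(2.39×10^-3) / (3.27×10^-25) = 2340 rad/s.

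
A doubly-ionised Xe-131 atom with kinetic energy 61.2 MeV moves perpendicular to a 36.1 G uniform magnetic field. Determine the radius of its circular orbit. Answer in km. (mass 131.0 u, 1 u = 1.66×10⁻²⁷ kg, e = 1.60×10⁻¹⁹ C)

Convert the energy: K = 61.2 MeV = 9.79×10^-12 J.
v = √(2K/m) = √(2·9.79×10^-12/2.17×10^-25) = 9.49×10^6 m/s.
r = mv/(qB) = (2.17×10^-25)(9.49×10^6) / [(2×1.60×10^-19)(3.61×10^-3)] = 1790 m.

r ≈ 1.79 km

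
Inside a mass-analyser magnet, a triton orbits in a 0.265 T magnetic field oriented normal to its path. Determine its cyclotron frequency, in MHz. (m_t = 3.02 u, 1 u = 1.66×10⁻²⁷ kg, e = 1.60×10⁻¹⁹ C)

f ≈ 1.35 MHz

f = qB/(2πm) = (1×1.60×10^-19)(0.265) / [2π(5.01×10^-27)] = 1.35×10^6 Hz.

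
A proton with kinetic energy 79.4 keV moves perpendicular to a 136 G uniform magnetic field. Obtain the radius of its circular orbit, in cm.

Convert the energy: K = 79.4 keV = 1.27×10^-14 J.
v = √(2K/m) = √(2·1.27×10^-14/1.67×10^-27) = 3.90×10^6 m/s.
r = mv/(qB) = (1.67×10^-27)(3.90×10^6) / [(1×1.60×10^-19)(0.0136)] = 2.99 m.

r ≈ 299 cm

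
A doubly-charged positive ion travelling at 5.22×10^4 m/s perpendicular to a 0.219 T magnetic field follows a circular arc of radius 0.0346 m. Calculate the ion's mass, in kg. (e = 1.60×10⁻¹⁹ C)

qvB = mv²/r ⇒ m = qBr/v.
m = (2×1.60×10^-19)(0.219)(0.0346) / (5.22×10^4) = 4.65×10^-26 kg.

m ≈ 4.65×10^-26 kg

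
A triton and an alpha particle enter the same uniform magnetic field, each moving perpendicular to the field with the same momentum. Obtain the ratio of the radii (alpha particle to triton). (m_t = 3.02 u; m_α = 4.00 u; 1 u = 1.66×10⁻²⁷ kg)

r = p/(qB) ⇒ at equal p, r ∝ 1/q.
r_{alpha particle}/r_{triton} = 0.500.

ratio ≈ 0.500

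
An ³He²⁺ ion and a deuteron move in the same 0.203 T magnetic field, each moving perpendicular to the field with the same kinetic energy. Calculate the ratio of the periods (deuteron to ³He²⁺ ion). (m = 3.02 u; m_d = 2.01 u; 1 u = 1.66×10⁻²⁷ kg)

T = 2πm/(qB) is independent of speed, so T₂/T₁ = (m₂/q₂)/(m₁/q₁).
T_{deuteron}/T_{³He²⁺ ion} = (3.34×10^-27/1e) / (5.01×10^-27/2e) = 1.33.

ratio ≈ 1.33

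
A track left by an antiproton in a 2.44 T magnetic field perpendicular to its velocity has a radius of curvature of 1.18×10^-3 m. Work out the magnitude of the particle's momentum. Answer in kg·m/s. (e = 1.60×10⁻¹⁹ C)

Since qvB = mv²/r, the momentum p = mv = qBr.
p = (1×1.60×10^-19)(2.44)(1.18×10^-3) = 4.61×10^-22 kg·m/s.

p ≈ 4.61×10^-22 kg·m/s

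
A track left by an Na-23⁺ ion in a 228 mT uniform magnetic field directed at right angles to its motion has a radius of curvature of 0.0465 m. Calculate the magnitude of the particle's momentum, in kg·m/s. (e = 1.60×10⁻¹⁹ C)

p ≈ 1.70×10^-21 kg·m/s

Since qvB = mv²/r, the momentum p = mv = qBr.
p = (1×1.60×10^-19)(0.228)(0.0465) = 1.70×10^-21 kg·m/s.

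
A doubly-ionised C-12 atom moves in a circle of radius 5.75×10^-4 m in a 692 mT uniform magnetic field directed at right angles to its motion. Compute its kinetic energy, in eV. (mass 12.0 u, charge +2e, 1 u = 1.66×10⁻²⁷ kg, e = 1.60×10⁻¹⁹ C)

K ≈ 2.54 eV

v = qBr/m = (2×1.60×10^-19)(0.692)(5.75×10^-4) / (1.99×10^-26) = 6390 m/s.
K = ½mv² = 0.5·(1.99×10^-26)·(6390)² = 4.07×10^-19 J = 2.54 eV.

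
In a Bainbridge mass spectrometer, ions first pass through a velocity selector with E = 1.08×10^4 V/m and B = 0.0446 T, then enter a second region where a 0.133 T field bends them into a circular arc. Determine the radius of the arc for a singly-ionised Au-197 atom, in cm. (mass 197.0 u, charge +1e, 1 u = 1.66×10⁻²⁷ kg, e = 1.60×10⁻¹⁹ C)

The selector passes v = E/B = 1.08×10^4/0.0446 = 2.42×10^5 m/s.
In the deflection region, r = mv/(qB₂) = (3.27×10^-25)(2.42×10^5) / [(1×1.60×10^-19)(0.133)] = 3.72 m.

r ≈ 372 cm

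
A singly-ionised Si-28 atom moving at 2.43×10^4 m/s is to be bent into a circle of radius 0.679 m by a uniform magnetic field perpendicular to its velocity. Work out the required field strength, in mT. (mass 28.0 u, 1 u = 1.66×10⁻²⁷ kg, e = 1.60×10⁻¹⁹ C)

qvB = mv²/r gives B = mv/(qr).
B = (4.65×10^-26)(2.43×10^4) / [(1×1.60×10^-19)(0.679)] = 0.0104 T.

B ≈ 10.4 mT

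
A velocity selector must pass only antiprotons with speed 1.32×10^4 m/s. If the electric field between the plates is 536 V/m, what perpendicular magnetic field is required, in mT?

qE = qvB ⇒ B = E/v = (536) / (1.32×10^4) = 0.0406 T.

B ≈ 40.6 mT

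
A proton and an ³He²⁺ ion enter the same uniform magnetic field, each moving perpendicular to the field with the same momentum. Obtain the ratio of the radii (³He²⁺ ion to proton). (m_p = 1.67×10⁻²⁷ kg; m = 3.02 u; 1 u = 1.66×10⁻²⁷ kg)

r = p/(qB) ⇒ at equal p, r ∝ 1/q.
r_{³He²⁺ ion}/r_{proton} = 0.500.

ratio ≈ 0.500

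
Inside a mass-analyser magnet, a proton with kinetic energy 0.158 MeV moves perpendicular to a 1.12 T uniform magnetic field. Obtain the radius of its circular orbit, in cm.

Convert the energy: K = 0.158 MeV = 2.53×10^-14 J.
v = √(2K/m) = √(2·2.53×10^-14/1.67×10^-27) = 5.50×10^6 m/s.
r = mv/(qB) = (1.67×10^-27)(5.50×10^6) / [(1×1.60×10^-19)(1.12)] = 0.0513 m.

r ≈ 5.13 cm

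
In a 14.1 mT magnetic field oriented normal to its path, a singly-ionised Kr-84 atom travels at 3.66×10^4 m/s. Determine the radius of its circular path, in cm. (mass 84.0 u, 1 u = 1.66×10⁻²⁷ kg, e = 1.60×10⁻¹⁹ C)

r ≈ 226 cm

The magnetic force provides the centripetal force: qvB = mv²/r, so r = mv/(qB).
r = (1.39×10^-25 kg)(3.66×10^4 m/s) / [(1×1.60×10^-19 C)(0.0141 T)] = 2.26 m.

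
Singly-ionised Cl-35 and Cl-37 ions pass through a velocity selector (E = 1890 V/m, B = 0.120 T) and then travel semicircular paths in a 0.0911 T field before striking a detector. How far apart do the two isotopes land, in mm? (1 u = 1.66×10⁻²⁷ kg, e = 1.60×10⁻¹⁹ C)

Δd ≈ 7.17 mm

Both emerge at v = E/B₁ = 1.57×10^4 m/s.
r = mv/(qB₂), so r₁ = 0.06278 m and r₂ = 0.06637 m, giving Δr = 3.59×10^-3 m.
After a semicircle each ion lands a diameter 2r from the entry slit, so the separation is 2Δr = 7.17×10^-3 m.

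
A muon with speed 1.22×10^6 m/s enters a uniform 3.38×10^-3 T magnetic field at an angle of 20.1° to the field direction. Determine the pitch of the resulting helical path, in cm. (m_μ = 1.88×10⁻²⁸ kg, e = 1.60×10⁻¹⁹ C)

pitch ≈ 250 cm

The velocity component along B is v∥ = v cos20.1° = 1.15×10^6 m/s.
The cyclotron period T = 2πm/(qB) = 2.18×10^-6 s is set by m, q, B alone.
Pitch = v∥·T = (1.15×10^6)(2.18×10^-6) = 2.50 m.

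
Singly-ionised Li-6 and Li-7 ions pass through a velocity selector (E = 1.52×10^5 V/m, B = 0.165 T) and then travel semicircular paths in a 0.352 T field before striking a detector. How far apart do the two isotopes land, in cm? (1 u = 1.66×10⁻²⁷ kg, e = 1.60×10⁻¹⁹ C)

Both emerge at v = E/B₁ = 9.21×10^5 m/s.
r = mv/(qB₂), so r₁ = 0.1629 m and r₂ = 0.1901 m, giving Δr = 0.0272 m.
After a semicircle each ion lands a diameter 2r from the entry slit, so the separation is 2Δr = 0.0543 m.

Δd ≈ 5.43 cm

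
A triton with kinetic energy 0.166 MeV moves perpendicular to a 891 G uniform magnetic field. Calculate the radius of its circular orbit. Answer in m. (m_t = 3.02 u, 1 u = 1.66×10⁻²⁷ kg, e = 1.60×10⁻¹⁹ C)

Convert the energy: K = 0.166 MeV = 2.66×10^-14 J.
v = √(2K/m) = √(2·2.66×10^-14/5.01×10^-27) = 3.26×10^6 m/s.
r = mv/(qB) = (5.01×10^-27)(3.26×10^6) / [(1×1.60×10^-19)(0.0891)] = 1.14 m.

r ≈ 1.14 m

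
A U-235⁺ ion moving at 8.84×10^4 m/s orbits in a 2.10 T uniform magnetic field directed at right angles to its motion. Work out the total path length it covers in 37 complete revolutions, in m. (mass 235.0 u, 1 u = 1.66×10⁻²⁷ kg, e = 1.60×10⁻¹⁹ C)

r = mv/(qB) = 0.103 m, so one revolution covers 2πr = 0.645 m.
In 37 revolutions: L = 37·2πr = 23.9 m.

L ≈ 23.9 m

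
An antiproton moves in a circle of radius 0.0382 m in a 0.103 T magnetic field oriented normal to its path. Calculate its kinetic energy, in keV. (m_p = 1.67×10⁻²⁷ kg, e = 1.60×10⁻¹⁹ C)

K ≈ 0.742 keV

v = qBr/m = (1×1.60×10^-19)(0.103)(0.0382) / (1.67×10^-27) = 3.77×10^5 m/s.
K = ½mv² = 0.5·(1.67×10^-27)·(3.77×10^5)² = 1.19×10^-16 J = 0.742 keV.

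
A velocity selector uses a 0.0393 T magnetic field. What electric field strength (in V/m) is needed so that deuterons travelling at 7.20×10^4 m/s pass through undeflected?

E ≈ 2830 V/m

qE = qvB ⇒ E = vB = (7.20×10^4)(0.0393) = 2830 V/m.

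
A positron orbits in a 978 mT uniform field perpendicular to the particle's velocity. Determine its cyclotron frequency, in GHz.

f = qB/(2πm) = (1×1.60×10^-19)(0.978) / [2π(9.11×10^-31)] = 2.73×10^10 Hz.

f ≈ 27.3 GHz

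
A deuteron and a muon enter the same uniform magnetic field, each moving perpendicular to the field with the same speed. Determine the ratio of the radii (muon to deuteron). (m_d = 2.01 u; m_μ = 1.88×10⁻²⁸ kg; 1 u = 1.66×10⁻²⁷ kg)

ratio ≈ 0.0563

r = mv/(qB) ⇒ at equal v, r ∝ m/q.
r_{muon}/r_{deuteron} = 0.0563.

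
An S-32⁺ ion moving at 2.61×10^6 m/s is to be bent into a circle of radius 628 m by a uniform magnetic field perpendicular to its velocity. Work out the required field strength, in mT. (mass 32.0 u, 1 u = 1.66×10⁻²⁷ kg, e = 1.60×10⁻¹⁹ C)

B ≈ 1.38 mT

qvB = mv²/r gives B = mv/(qr).
B = (5.31×10^-26)(2.61×10^6) / [(1×1.60×10^-19)(628)] = 1.38×10^-3 T.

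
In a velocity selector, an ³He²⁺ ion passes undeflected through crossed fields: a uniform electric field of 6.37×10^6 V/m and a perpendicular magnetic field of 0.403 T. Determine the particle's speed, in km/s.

v ≈ 15800 km/s

For zero net force, qE = qvB, so v = E/B.
v = (6.37×10^6) / (0.403) = 1.58×10^7 m/s.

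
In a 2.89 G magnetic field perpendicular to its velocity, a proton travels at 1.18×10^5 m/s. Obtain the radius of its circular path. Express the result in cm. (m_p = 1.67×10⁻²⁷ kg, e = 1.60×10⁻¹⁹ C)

r ≈ 426 cm

The magnetic force provides the centripetal force: qvB = mv²/r, so r = mv/(qB).
r = (1.67×10^-27 kg)(1.18×10^5 m/s) / [(1×1.60×10^-19 C)(2.89×10^-4 T)] = 4.26 m.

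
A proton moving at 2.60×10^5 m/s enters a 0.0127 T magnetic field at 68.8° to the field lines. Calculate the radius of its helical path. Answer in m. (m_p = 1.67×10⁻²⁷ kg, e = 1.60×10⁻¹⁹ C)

r ≈ 0.199 m

Only the perpendicular component v⊥ = v sin68.8° = 2.42×10^5 m/s is bent by the field.
r = m v⊥ /(qB) = (1.67×10^-27)(2.42×10^5) / [(1×1.60×10^-19)(0.0127)] = 0.199 m.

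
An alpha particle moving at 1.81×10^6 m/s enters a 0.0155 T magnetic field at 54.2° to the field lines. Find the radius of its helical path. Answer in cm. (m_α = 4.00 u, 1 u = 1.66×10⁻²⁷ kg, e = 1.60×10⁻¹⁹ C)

r ≈ 197 cm

Only the perpendicular component v⊥ = v sin54.2° = 1.47×10^6 m/s is bent by the field.
r = m v⊥ /(qB) = (6.64×10^-27)(1.47×10^6) / [(2×1.60×10^-19)(0.0155)] = 1.97 m.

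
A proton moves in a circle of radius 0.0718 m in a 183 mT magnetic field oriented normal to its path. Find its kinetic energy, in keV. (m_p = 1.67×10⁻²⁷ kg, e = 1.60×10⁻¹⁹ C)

K ≈ 8.27 keV

v = qBr/m = (1×1.60×10^-19)(0.183)(0.0718) / (1.67×10^-27) = 1.26×10^6 m/s.
K = ½mv² = 0.5·(1.67×10^-27)·(1.26×10^6)² = 1.32×10^-15 J = 8.27 keV.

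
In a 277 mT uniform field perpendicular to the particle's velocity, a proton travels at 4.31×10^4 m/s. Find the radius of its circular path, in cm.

The magnetic force provides the centripetal force: qvB = mv²/r, so r = mv/(qB).
r = (1.67×10^-27 kg)(4.31×10^4 m/s) / [(1×1.60×10^-19 C)(0.277 T)] = 1.62×10^-3 m.

r ≈ 0.162 cm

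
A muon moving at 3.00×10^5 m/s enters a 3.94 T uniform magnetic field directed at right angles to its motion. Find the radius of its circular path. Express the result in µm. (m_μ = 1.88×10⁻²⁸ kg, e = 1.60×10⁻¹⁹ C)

r ≈ 89.5 µm

The magnetic force provides the centripetal force: qvB = mv²/r, so r = mv/(qB).
r = (1.88×10^-28 kg)(3.00×10^5 m/s) / [(1×1.60×10^-19 C)(3.94 T)] = 8.95×10^-5 m.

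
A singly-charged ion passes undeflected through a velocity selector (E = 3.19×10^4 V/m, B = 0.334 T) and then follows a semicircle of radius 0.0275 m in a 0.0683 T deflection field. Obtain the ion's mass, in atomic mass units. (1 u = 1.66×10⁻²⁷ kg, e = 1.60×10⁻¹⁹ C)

v = E/B₁ = 9.55×10^4 m/s.
From r = mv/(qB₂), m = qB₂r/v = (1×1.60×10^-19)(0.0683)(0.0275) / (9.55×10^4) = 3.15×10^-27 kg.
In atomic mass units: m = 3.15×10^-27 / 1.66×10^-27 = 1.90 u.

m ≈ 1.90 u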